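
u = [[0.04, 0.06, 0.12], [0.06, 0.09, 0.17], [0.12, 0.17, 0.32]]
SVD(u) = [[-0.31, -0.81, -0.49], [-0.44, -0.34, 0.83], [-0.84, 0.48, -0.26]] @ diag([0.4537273139182046, 0.0053692360873333865, 0.0016419221691288076]) @ [[-0.31,-0.44,-0.84],  [0.81,0.34,-0.48],  [-0.49,0.83,-0.26]]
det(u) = -0.00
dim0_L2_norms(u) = [0.14, 0.2, 0.38]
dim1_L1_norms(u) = [0.22, 0.32, 0.61]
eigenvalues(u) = [0.45, -0.01, 0.0]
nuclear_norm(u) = 0.46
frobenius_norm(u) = 0.45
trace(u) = 0.45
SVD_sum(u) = [[0.04, 0.06, 0.12], [0.06, 0.09, 0.17], [0.12, 0.17, 0.32]] + [[-0.0, -0.00, 0.00], [-0.00, -0.0, 0.0], [0.0, 0.0, -0.00]] + [[0.00, -0.0, 0.00], [-0.0, 0.0, -0.00], [0.00, -0.0, 0.00]]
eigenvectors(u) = [[-0.31, -0.81, 0.49], [-0.44, -0.34, -0.83], [-0.84, 0.48, 0.26]]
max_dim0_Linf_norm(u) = 0.32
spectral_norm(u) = 0.45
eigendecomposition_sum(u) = [[0.04, 0.06, 0.12], [0.06, 0.09, 0.17], [0.12, 0.17, 0.32]] + [[-0.00, -0.00, 0.00], [-0.00, -0.00, 0.0], [0.0, 0.00, -0.0]] + [[0.00, -0.0, 0.0], [-0.0, 0.00, -0.0], [0.00, -0.00, 0.0]]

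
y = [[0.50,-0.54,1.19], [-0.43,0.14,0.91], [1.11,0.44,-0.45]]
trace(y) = 0.19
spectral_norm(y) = 1.67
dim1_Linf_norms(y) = [1.19, 0.91, 1.11]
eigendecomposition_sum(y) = [[-0.42, -0.30, 0.67], [-0.39, -0.28, 0.64], [0.56, 0.4, -0.89]] + [[0.92,-0.25,0.52], [0.18,-0.05,0.10], [0.65,-0.17,0.37]] + [[-0.00, 0.01, 0.00], [-0.22, 0.47, 0.17], [-0.10, 0.21, 0.08]]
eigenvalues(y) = [-1.6, 1.24, 0.55]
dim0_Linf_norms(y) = [1.11, 0.54, 1.19]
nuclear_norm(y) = 3.44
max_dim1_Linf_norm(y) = 1.19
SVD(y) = [[0.66, -0.67, -0.33], [0.54, 0.13, 0.83], [-0.52, -0.73, 0.45]] @ diag([1.666965973663016, 1.2534817152511561, 0.5181776067920453]) @ [[-0.29,-0.30,0.91], [-0.96,0.05,-0.28], [-0.04,0.95,0.31]]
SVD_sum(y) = [[-0.31, -0.34, 1.0], [-0.26, -0.28, 0.82], [0.25, 0.26, -0.78]] + [[0.81, -0.04, 0.24], [-0.15, 0.01, -0.05], [0.87, -0.04, 0.26]] + [[0.01, -0.16, -0.05], [-0.02, 0.41, 0.13], [-0.01, 0.22, 0.07]]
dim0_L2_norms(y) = [1.29, 0.71, 1.56]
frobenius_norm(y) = 2.15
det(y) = -1.08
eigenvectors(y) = [[-0.52, -0.81, 0.01], [-0.49, -0.16, 0.91], [0.7, -0.57, 0.41]]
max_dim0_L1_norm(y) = 2.55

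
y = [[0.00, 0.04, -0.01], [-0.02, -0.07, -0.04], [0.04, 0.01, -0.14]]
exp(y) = [[1.0,0.04,-0.01],[-0.02,0.93,-0.04],[0.04,0.01,0.87]]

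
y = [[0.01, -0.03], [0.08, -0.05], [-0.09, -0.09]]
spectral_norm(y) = 0.13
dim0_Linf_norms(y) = [0.09, 0.09]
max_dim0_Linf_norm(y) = 0.09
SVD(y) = [[0.06,  -0.32], [-0.29,  -0.91], [0.95,  -0.26]] @ diag([0.1309731327440635, 0.09458350014249799]) @ [[-0.83, -0.56], [-0.56, 0.83]]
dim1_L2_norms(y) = [0.03, 0.09, 0.13]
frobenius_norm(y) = 0.16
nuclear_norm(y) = 0.23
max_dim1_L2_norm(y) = 0.13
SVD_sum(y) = [[-0.01, -0.0], [0.03, 0.02], [-0.1, -0.07]] + [[0.02, -0.03],  [0.05, -0.07],  [0.01, -0.02]]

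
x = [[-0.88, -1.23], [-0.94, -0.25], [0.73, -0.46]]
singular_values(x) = [1.73, 0.99]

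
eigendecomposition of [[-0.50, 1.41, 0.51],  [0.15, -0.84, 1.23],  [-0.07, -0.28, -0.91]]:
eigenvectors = [[(0.97+0j),(-0.95+0j),-0.95-0.00j],[-0.24+0.00j,0.05-0.24j,0.05+0.24j],[-0.10+0.00j,(0.2-0.02j),0.20+0.02j]]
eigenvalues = [(-0.91+0j), (-0.67+0.37j), (-0.67-0.37j)]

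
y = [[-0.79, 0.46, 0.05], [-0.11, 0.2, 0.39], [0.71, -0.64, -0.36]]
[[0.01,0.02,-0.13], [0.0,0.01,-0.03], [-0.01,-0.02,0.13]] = y @ [[-0.01, -0.02, 0.14], [0.00, 0.01, -0.03], [0.0, 0.01, -0.03]]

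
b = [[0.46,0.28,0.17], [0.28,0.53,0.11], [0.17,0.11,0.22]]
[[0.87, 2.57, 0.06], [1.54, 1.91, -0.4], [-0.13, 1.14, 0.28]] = b@[[1.24, 4.60, 0.27], [2.88, 0.93, -1.25], [-3.01, 1.15, 1.71]]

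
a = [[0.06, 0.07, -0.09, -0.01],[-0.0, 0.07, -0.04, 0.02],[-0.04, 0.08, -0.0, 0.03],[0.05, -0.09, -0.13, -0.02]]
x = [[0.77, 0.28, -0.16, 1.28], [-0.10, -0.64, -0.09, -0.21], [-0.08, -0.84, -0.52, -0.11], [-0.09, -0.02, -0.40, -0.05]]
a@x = [[0.05, 0.05, 0.03, 0.07], [-0.01, -0.01, 0.01, -0.01], [-0.04, -0.06, -0.01, -0.07], [0.06, 0.18, 0.08, 0.10]]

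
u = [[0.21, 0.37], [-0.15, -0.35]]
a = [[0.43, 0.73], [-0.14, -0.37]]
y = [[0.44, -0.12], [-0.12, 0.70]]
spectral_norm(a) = 0.93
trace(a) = 0.06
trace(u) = -0.14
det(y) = 0.29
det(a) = -0.06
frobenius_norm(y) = 0.84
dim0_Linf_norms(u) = [0.21, 0.37]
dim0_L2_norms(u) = [0.26, 0.51]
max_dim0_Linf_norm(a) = 0.73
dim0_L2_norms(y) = [0.46, 0.71]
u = y @ a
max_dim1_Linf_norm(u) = 0.37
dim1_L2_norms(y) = [0.46, 0.71]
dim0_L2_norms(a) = [0.45, 0.82]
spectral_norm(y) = 0.75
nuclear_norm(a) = 0.99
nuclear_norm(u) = 0.60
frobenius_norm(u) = 0.57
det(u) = -0.02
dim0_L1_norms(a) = [0.57, 1.1]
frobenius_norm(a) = 0.94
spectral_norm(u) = 0.57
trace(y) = 1.14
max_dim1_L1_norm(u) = 0.58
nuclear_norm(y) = 1.14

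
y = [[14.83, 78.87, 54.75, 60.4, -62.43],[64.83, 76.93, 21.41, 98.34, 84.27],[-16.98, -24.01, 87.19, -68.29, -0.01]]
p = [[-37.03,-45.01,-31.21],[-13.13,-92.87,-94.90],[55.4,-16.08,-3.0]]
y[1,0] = 64.83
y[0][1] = 78.87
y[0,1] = 78.87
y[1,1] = 76.93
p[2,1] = -16.08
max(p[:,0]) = 55.4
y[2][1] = -24.01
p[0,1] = -45.01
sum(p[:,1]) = -153.95999999999998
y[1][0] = 64.83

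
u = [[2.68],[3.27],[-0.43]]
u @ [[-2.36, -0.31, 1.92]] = [[-6.32, -0.83, 5.15],  [-7.72, -1.01, 6.28],  [1.01, 0.13, -0.83]]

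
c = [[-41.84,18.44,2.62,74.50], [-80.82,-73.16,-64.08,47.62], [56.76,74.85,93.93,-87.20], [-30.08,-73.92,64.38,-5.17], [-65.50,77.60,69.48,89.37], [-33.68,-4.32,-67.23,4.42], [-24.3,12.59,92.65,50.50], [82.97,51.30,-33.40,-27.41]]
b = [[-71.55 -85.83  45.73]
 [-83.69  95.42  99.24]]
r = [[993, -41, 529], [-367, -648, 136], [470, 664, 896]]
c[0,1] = 18.44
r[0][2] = 529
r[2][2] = 896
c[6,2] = 92.65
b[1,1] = 95.42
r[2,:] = [470, 664, 896]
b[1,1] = 95.42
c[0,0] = -41.84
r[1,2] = 136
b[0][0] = -71.55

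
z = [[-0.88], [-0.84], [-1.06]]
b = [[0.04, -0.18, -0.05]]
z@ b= [[-0.04, 0.16, 0.04], [-0.03, 0.15, 0.04], [-0.04, 0.19, 0.05]]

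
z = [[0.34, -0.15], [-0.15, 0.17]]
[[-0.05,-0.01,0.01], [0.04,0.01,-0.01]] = z@[[-0.09, -0.01, 0.01],[0.15, 0.03, -0.03]]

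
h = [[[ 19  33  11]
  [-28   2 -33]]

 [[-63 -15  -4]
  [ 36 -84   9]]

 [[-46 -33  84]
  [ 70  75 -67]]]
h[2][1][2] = -67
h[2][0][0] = -46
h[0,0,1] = 33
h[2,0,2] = 84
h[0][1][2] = -33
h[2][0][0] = -46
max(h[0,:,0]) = 19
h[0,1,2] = -33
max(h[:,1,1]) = 75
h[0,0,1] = 33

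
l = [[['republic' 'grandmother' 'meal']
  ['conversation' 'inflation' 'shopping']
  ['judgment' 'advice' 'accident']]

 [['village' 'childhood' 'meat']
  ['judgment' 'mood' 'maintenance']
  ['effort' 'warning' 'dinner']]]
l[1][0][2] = 'meat'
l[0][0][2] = 'meal'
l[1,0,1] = 'childhood'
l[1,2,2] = 'dinner'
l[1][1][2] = 'maintenance'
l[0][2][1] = 'advice'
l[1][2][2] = 'dinner'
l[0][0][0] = 'republic'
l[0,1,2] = 'shopping'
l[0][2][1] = 'advice'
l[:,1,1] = ['inflation', 'mood']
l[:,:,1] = [['grandmother', 'inflation', 'advice'], ['childhood', 'mood', 'warning']]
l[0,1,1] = 'inflation'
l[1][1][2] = 'maintenance'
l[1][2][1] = 'warning'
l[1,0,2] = 'meat'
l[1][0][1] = 'childhood'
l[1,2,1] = 'warning'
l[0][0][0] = 'republic'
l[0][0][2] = 'meal'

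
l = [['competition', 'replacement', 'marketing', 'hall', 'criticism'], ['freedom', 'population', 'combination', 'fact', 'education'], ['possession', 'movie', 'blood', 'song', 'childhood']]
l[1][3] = 'fact'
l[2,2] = 'blood'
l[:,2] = ['marketing', 'combination', 'blood']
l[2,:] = ['possession', 'movie', 'blood', 'song', 'childhood']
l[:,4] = ['criticism', 'education', 'childhood']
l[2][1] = 'movie'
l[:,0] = ['competition', 'freedom', 'possession']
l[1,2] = 'combination'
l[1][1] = 'population'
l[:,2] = ['marketing', 'combination', 'blood']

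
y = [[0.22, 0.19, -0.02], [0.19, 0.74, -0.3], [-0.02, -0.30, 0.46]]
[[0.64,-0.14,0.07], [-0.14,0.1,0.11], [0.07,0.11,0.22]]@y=[[0.11,-0.0,0.06],[-0.01,0.01,0.02],[0.03,0.03,0.07]]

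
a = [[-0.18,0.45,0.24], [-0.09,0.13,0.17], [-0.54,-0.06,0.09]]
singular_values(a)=[0.66, 0.46, 0.08]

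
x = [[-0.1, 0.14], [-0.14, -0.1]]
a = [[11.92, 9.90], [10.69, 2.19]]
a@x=[[-2.58, 0.68], [-1.38, 1.28]]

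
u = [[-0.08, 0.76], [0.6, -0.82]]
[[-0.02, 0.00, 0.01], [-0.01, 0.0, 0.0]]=u @ [[-0.06, -0.00, 0.02], [-0.03, -0.00, 0.01]]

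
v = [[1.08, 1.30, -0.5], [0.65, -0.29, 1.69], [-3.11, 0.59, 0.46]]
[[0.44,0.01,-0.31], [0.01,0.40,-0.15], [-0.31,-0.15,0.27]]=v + [[-0.64,-1.29,0.19], [-0.64,0.69,-1.84], [2.80,-0.74,-0.19]]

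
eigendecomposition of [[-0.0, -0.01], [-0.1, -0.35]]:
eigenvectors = [[0.96, 0.03], [-0.27, 1.0]]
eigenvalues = [0.0, -0.35]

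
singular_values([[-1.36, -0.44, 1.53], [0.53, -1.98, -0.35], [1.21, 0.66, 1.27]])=[2.29, 2.07, 1.65]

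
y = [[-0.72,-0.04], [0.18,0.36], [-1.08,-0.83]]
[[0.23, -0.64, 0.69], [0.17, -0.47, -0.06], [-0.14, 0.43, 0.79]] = y @ [[-0.36, 0.99, -0.98], [0.64, -1.81, 0.32]]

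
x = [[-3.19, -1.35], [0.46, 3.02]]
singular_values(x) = [4.05, 2.23]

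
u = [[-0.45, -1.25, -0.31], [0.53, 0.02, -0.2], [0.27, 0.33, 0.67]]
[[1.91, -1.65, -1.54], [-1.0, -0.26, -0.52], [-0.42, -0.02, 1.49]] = u @ [[-1.64, -0.78, -0.28], [-1.08, 1.74, 0.86], [0.56, -0.57, 1.92]]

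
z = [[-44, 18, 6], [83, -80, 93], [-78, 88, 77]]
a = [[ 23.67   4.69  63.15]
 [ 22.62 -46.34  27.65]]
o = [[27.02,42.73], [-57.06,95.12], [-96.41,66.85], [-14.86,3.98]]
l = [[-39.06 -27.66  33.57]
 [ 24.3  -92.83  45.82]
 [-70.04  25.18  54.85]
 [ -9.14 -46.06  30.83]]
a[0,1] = 4.69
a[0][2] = 63.15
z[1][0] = 83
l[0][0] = -39.06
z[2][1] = 88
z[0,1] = 18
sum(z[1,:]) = 96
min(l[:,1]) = -92.83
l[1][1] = -92.83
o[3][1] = 3.98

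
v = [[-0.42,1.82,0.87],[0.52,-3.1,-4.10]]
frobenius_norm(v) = 5.56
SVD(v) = [[-0.34, 0.94],[0.94, 0.34]] @ diag([5.488596093060273, 0.9007846175659908]) @ [[0.12,  -0.64,  -0.76], [-0.24,  0.72,  -0.65]]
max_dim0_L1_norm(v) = 4.97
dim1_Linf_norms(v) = [1.82, 4.1]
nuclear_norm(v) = 6.39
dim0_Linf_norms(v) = [0.52, 3.1, 4.1]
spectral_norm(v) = 5.49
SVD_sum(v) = [[-0.22,1.21,1.42], [0.59,-3.32,-3.9]] + [[-0.2, 0.61, -0.55], [-0.07, 0.22, -0.20]]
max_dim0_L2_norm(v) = 4.19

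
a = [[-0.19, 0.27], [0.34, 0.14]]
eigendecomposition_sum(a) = [[-0.27, 0.14], [0.18, -0.1]] + [[0.08, 0.13], [0.16, 0.24]]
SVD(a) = [[-0.53, 0.85],[0.85, 0.53]] @ diag([0.38978244402320716, 0.30375919135278096]) @ [[1.00, -0.06], [0.06, 1.0]]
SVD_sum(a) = [[-0.21, 0.01], [0.33, -0.02]] + [[0.02,0.26], [0.01,0.16]]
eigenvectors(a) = [[-0.83, -0.47], [0.55, -0.88]]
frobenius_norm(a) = 0.49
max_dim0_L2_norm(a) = 0.39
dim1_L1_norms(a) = [0.46, 0.48]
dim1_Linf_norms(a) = [0.27, 0.34]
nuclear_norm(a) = 0.69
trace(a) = -0.05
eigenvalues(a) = [-0.37, 0.32]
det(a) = -0.12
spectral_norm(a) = 0.39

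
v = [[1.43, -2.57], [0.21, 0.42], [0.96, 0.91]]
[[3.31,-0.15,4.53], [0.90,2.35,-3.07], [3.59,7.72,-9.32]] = v @[[3.25, 5.23, -5.26],[0.52, 2.97, -4.69]]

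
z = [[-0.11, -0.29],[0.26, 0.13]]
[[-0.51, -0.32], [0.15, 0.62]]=z @ [[-0.35, 2.26], [1.89, 0.25]]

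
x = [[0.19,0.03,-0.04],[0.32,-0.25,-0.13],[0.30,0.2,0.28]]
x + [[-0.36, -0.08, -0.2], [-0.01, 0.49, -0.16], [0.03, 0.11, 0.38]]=[[-0.17, -0.05, -0.24], [0.31, 0.24, -0.29], [0.33, 0.31, 0.66]]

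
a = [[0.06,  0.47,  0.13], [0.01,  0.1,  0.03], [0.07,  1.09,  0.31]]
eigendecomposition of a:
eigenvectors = [[-0.41, -0.90, 0.16], [-0.09, -0.06, -0.28], [-0.91, 0.44, 0.95]]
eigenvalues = [0.45, 0.03, -0.01]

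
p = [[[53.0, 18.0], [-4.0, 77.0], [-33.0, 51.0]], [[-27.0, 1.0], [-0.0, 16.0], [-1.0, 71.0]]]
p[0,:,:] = [[53.0, 18.0], [-4.0, 77.0], [-33.0, 51.0]]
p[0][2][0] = -33.0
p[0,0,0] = 53.0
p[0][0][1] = 18.0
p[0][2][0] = -33.0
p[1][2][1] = 71.0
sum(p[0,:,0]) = 16.0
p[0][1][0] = -4.0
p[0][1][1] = 77.0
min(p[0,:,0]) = -33.0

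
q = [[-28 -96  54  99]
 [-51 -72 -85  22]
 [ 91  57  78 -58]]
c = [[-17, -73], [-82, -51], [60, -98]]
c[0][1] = -73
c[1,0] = -82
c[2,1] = -98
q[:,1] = [-96, -72, 57]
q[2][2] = 78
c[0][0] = -17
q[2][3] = -58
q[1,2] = -85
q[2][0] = 91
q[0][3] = 99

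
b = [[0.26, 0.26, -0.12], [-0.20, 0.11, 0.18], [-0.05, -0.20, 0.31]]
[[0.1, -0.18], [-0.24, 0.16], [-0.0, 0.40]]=b @ [[0.76, 0.10], [-0.46, -0.25], [-0.18, 1.14]]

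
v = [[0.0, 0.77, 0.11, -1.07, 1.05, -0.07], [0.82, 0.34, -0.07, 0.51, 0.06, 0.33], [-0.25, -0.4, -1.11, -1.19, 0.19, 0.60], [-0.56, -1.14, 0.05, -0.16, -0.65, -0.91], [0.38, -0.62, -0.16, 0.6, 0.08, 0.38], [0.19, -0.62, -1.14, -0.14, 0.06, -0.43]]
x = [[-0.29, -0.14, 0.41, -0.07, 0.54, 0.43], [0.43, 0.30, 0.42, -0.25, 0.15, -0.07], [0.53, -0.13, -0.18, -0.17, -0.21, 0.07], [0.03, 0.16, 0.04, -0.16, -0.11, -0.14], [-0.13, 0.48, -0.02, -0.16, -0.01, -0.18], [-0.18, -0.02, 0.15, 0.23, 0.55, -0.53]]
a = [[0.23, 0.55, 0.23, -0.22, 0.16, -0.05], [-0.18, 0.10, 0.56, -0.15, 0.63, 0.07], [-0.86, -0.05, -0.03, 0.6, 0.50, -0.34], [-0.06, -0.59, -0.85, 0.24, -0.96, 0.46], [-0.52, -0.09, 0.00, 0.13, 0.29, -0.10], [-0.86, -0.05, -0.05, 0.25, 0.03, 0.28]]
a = v @ x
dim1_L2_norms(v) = [1.69, 1.08, 1.81, 1.7, 1.03, 1.39]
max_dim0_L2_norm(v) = 1.8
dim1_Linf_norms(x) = [0.54, 0.43, 0.53, 0.16, 0.48, 0.55]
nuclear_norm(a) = 4.58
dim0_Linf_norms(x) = [0.53, 0.48, 0.42, 0.25, 0.55, 0.53]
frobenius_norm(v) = 3.63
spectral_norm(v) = 2.20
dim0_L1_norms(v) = [2.2, 3.89, 2.64, 3.67, 2.09, 2.72]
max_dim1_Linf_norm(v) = 1.19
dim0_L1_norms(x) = [1.59, 1.23, 1.22, 1.04, 1.57, 1.42]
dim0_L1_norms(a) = [2.71, 1.43, 1.72, 1.59, 2.57, 1.3]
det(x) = -0.01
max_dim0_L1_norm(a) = 2.71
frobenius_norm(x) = 1.67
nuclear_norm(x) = 3.51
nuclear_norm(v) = 7.65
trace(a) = 1.11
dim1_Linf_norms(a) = [0.55, 0.63, 0.86, 0.96, 0.52, 0.86]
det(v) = 1.00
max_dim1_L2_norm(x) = 0.87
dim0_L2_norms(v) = [1.11, 1.71, 1.61, 1.8, 1.25, 1.28]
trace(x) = -0.87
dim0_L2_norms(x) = [0.77, 0.62, 0.63, 0.45, 0.82, 0.73]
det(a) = -0.01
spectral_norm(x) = 1.07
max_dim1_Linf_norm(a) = 0.96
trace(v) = -1.28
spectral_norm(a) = 1.81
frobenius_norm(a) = 2.50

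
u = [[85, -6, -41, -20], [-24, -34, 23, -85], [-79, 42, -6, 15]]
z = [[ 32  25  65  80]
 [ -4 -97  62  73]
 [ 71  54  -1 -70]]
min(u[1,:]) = -85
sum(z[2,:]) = 54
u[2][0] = -79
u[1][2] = 23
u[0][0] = 85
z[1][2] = 62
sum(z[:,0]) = 99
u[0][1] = -6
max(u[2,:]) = 42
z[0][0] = 32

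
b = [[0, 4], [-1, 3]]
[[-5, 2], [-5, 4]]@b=[[-2, -14], [-4, -8]]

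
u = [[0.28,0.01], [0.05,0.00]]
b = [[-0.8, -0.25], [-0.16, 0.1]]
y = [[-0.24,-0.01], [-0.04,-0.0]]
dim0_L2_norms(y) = [0.24, 0.01]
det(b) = -0.12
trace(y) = -0.24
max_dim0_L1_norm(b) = 0.96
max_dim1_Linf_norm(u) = 0.28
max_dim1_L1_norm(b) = 1.05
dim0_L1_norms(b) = [0.96, 0.35]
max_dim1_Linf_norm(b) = 0.8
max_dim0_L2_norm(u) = 0.28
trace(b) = -0.70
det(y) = -0.00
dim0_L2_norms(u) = [0.28, 0.01]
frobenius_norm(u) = 0.28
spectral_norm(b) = 0.85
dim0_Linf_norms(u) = [0.28, 0.01]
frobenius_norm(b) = 0.86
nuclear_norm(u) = 0.29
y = b @ u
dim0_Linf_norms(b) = [0.8, 0.25]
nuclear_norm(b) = 0.99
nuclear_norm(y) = 0.25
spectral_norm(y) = 0.24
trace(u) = 0.28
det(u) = -0.00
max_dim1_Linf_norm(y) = 0.24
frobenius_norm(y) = 0.24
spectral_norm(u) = 0.28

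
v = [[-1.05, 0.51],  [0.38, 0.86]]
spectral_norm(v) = 1.17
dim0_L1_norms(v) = [1.43, 1.37]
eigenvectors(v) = [[-0.98,-0.25], [0.19,-0.97]]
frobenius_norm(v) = 1.50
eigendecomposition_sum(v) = [[-1.09, 0.28], [0.21, -0.05]] + [[0.04, 0.23], [0.17, 0.91]]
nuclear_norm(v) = 2.11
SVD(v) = [[-1.0, -0.08], [-0.08, 1.00]] @ diag([1.1686977483001695, 0.9384804596357423]) @ [[0.87, -0.5], [0.50, 0.87]]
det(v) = -1.10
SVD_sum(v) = [[-1.01,0.58], [-0.08,0.05]] + [[-0.04, -0.07],[0.46, 0.81]]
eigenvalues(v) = [-1.15, 0.96]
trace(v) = -0.19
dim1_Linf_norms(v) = [1.05, 0.86]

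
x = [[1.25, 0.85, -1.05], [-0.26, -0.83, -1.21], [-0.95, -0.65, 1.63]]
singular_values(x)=[2.71, 1.48, 0.17]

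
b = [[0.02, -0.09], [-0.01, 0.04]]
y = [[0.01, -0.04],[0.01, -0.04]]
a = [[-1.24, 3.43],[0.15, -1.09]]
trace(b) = 0.06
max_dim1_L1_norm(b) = 0.11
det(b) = -0.00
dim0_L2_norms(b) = [0.02, 0.1]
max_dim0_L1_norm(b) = 0.13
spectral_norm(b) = 0.10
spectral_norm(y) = 0.06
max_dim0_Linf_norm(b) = 0.09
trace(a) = -2.33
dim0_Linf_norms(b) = [0.02, 0.09]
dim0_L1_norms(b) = [0.03, 0.13]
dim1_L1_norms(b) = [0.11, 0.05]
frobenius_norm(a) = 3.81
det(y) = 0.00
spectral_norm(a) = 3.80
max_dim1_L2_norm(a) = 3.65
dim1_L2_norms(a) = [3.65, 1.1]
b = a @ y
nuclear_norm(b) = 0.10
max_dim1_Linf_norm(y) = 0.04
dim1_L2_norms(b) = [0.09, 0.04]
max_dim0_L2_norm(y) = 0.06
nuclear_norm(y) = 0.06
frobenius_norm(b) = 0.10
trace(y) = -0.03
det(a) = 0.84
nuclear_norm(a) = 4.02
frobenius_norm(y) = 0.06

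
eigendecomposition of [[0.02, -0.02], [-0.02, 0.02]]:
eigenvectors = [[0.71,  0.71], [-0.71,  0.71]]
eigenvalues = [0.04, 0.0]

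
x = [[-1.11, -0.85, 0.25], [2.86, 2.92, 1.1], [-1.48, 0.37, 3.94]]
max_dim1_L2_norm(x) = 4.23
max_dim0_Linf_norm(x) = 3.94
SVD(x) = [[-0.24, -0.22, -0.95],[0.93, 0.24, -0.29],[0.29, -0.95, 0.14]] @ diag([4.438595162600001, 4.2523961010697775, 0.0006181831648985328]) @ [[0.56, 0.68, 0.47],[0.54, 0.12, -0.83],[0.62, -0.72, 0.3]]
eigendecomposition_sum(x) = [[-0.0, -0.00, 0.0], [0.0, 0.0, -0.00], [-0.0, -0.00, 0.0]] + [[-1.13, -0.78, 0.46], [3.09, 2.13, -1.26], [-1.14, -0.79, 0.47]] + [[0.02, -0.07, -0.21], [-0.23, 0.79, 2.36], [-0.34, 1.16, 3.47]]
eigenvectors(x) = [[-0.62,-0.32,-0.05], [0.72,0.89,0.56], [-0.30,-0.33,0.83]]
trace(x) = 5.75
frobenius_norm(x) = 6.15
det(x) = -0.01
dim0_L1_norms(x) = [5.45, 4.14, 5.29]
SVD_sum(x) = [[-0.61, -0.74, -0.51],  [2.31, 2.80, 1.93],  [0.71, 0.86, 0.6]] + [[-0.50, -0.11, 0.76],[0.55, 0.12, -0.83],[-2.19, -0.49, 3.34]] + [[-0.00, 0.0, -0.0], [-0.0, 0.00, -0.00], [0.00, -0.00, 0.00]]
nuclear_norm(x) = 8.69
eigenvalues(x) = [-0.0, 1.47, 4.28]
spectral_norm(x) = 4.44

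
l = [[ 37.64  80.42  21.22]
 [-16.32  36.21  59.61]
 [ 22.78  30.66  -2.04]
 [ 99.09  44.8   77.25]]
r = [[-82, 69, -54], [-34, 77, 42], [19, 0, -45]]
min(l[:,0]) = -16.32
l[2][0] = 22.78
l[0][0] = 37.64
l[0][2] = 21.22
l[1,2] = 59.61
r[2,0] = 19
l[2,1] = 30.66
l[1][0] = -16.32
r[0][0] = -82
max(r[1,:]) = 77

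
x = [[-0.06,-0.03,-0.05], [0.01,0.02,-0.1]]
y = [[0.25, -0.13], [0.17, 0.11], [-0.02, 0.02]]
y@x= [[-0.02, -0.01, 0.0], [-0.01, -0.0, -0.02], [0.00, 0.0, -0.00]]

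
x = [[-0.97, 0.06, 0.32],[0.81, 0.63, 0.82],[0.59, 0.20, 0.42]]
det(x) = -0.16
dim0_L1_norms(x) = [2.37, 0.89, 1.56]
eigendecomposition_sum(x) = [[-1.02, 0.01, 0.21],[0.31, -0.0, -0.06],[0.36, -0.0, -0.07]] + [[0.05, 0.05, 0.10], [0.53, 0.57, 1.02], [0.22, 0.24, 0.42]] + [[0.00, -0.01, 0.01], [-0.03, 0.06, -0.14], [0.02, -0.03, 0.07]]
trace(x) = 0.08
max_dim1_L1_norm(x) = 2.26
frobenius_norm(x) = 1.83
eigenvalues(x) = [-1.1, 1.04, 0.14]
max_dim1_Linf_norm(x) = 0.97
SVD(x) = [[-0.39, -0.91, 0.15], [0.79, -0.42, -0.44], [0.47, -0.05, 0.88]] @ diag([1.5898537174834668, 0.8927906734485324, 0.1099544014913303]) @ [[0.82, 0.36, 0.45], [0.57, -0.37, -0.74], [0.10, -0.86, 0.5]]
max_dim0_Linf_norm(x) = 0.97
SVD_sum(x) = [[-0.51,-0.22,-0.28], [1.03,0.45,0.57], [0.61,0.27,0.34]] + [[-0.46, 0.3, 0.59], [-0.21, 0.14, 0.28], [-0.03, 0.02, 0.03]] + [[0.0, -0.01, 0.01], [-0.00, 0.04, -0.02], [0.01, -0.08, 0.05]]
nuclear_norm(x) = 2.59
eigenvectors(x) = [[0.91, -0.09, 0.08], [-0.28, -0.92, -0.89], [-0.32, -0.38, 0.45]]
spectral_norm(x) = 1.59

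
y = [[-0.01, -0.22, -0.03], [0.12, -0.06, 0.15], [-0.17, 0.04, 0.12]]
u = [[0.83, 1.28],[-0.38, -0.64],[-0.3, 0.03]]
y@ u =[[0.08, 0.13], [0.08, 0.20], [-0.19, -0.24]]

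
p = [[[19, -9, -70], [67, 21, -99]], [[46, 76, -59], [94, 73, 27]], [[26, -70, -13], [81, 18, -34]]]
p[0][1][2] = -99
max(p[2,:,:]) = 81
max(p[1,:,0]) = 94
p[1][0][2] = -59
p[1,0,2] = -59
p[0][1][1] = 21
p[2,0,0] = 26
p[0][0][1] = -9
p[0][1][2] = -99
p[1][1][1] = 73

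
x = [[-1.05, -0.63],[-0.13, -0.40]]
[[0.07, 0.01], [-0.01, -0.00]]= x @ [[-0.1, -0.02], [0.05, 0.01]]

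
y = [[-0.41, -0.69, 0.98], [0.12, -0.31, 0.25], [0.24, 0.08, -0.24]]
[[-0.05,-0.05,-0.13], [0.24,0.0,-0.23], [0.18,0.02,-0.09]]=y @ [[0.63, -0.08, -0.95], [-0.85, -0.26, -0.13], [-0.39, -0.27, -0.62]]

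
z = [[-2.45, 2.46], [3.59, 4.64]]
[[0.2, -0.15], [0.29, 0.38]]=z @ [[-0.01, 0.08],[0.07, 0.02]]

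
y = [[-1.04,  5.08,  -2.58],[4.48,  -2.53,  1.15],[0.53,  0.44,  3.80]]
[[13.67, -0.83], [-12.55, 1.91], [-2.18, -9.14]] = y @ [[-1.47, 0.30], [2.08, -1.27], [-0.61, -2.3]]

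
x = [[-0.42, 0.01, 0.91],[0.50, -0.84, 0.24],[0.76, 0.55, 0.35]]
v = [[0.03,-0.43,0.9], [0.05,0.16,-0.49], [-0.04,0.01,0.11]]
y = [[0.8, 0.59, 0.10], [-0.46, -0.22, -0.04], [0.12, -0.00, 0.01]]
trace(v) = 0.30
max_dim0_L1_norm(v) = 1.5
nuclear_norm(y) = 1.24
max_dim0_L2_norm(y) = 0.93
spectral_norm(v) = 1.13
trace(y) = 0.59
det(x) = 1.01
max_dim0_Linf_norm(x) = 0.91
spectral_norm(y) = 1.12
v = y @ x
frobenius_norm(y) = 1.13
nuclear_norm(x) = 3.01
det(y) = 0.00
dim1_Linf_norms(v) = [0.9, 0.49, 0.11]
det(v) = 0.00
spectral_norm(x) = 1.01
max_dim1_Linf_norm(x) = 0.91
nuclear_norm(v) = 1.24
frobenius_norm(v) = 1.13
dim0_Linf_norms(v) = [0.05, 0.43, 0.9]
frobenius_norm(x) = 1.74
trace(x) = -0.91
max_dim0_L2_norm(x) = 1.0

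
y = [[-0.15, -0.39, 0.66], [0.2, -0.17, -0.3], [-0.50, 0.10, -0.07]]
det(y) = -0.113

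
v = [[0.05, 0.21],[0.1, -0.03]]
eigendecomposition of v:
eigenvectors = [[0.89,  -0.74], [0.47,  0.67]]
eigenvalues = [0.16, -0.14]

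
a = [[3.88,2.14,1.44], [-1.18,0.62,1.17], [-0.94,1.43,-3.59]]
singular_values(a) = [5.02, 3.61, 1.55]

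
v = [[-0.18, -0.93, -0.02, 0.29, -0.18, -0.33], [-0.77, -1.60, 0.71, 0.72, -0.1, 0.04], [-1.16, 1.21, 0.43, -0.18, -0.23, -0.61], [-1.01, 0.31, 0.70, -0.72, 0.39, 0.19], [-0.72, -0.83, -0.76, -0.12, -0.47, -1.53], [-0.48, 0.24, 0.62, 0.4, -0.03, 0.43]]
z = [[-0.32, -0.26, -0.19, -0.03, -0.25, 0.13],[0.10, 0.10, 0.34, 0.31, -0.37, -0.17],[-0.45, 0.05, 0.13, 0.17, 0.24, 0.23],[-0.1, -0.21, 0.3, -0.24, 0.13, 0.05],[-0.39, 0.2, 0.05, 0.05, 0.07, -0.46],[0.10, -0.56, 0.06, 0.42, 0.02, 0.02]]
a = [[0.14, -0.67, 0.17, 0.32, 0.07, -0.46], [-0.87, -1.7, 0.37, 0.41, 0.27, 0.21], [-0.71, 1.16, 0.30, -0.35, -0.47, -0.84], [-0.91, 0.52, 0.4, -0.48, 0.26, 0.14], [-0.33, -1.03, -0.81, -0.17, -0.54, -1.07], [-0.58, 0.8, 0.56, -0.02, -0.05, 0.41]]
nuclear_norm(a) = 7.33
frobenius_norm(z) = 1.48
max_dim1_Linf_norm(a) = 1.7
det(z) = -0.03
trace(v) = -2.11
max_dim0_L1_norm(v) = 5.12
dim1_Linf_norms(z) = [0.32, 0.37, 0.45, 0.3, 0.46, 0.56]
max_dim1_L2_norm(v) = 2.09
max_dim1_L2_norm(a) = 2.02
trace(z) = -0.24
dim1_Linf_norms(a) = [0.67, 1.7, 1.16, 0.91, 1.07, 0.8]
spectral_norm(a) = 2.69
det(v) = -0.03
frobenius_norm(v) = 4.06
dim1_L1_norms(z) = [1.18, 1.39, 1.27, 1.03, 1.22, 1.18]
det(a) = -0.00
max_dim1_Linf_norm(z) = 0.56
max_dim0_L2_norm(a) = 2.58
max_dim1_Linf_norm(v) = 1.6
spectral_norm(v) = 2.60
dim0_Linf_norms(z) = [0.45, 0.56, 0.34, 0.42, 0.37, 0.46]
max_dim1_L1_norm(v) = 4.43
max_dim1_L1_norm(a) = 3.95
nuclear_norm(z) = 3.50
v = a + z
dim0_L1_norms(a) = [3.54, 5.88, 2.61, 1.75, 1.66, 3.13]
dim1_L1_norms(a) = [1.83, 3.83, 3.83, 2.71, 3.95, 2.42]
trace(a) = -1.87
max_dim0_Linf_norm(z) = 0.56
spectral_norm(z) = 0.79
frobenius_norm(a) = 3.77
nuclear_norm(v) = 7.85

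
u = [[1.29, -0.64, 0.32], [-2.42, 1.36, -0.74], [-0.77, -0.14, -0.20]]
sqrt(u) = [[0.99-0.03j, -0.32-0.01j, 0.17-0.01j], [-1.34+0.28j, (0.95+0.13j), (-0.44+0.15j)], [-0.69+0.69j, -0.21+0.31j, (0.06+0.38j)]]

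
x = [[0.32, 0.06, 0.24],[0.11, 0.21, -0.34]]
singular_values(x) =[0.45, 0.37]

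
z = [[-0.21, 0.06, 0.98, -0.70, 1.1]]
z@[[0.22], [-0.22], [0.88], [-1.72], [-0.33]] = [[1.64]]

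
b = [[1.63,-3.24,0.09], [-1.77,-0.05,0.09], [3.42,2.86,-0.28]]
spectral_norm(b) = 4.78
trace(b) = 1.30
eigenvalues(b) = [3.33, -2.06, 0.03]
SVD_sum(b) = [[-0.90, -1.02, 0.09], [-0.80, -0.91, 0.08], [2.91, 3.31, -0.28]] + [[2.53, -2.22, -0.0], [-0.97, 0.86, 0.00], [0.51, -0.45, -0.0]] + [[0.0, 0.00, 0.00], [0.0, 0.00, 0.01], [0.00, 0.00, 0.00]]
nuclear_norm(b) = 8.46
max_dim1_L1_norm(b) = 6.56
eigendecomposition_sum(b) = [[2.24, -2.14, 0.0], [-1.14, 1.09, -0.0], [1.22, -1.17, 0.00]] + [[-0.61,-1.10,0.09], [-0.63,-1.15,0.09], [2.18,3.95,-0.31]] + [[0.00, 0.0, 0.00], [0.00, 0.0, 0.00], [0.02, 0.08, 0.03]]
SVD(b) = [[0.29, -0.92, 0.28], [0.25, 0.35, 0.90], [-0.92, -0.19, 0.33]] @ diag([4.775407833363526, 3.6682161746579283, 0.013043045205263573]) @ [[-0.66, -0.75, 0.06],[-0.75, 0.66, 0.0],[0.04, 0.05, 1.00]]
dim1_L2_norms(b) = [3.63, 1.77, 4.47]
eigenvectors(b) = [[-0.80, 0.26, 0.05], [0.41, 0.27, 0.05], [-0.44, -0.93, 1.00]]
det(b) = -0.23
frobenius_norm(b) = 6.02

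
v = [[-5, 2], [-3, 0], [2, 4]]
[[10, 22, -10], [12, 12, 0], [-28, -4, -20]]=v @ [[-4, -4, 0], [-5, 1, -5]]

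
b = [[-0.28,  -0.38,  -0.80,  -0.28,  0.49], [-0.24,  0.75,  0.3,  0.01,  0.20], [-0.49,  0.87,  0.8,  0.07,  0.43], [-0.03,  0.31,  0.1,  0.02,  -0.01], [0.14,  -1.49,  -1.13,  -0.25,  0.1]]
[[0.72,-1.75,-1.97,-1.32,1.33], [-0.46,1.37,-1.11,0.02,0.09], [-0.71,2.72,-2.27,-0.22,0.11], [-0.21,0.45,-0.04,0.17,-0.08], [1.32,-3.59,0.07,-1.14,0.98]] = b @ [[1.02, 0.0, 1.05, 0.76, -1.76], [-0.44, 0.77, -0.11, 0.5, -0.17], [-0.25, 2.22, -0.39, -0.25, -0.62], [-0.59, -0.02, 1.38, 2.87, -1.11], [0.96, 0.63, -3.36, -0.65, -0.06]]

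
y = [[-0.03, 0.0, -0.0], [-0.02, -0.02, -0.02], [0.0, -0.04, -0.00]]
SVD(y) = [[-0.27, 0.75, 0.60],[-0.65, 0.32, -0.69],[-0.71, -0.58, 0.4]] @ diag([0.04826336796299424, 0.03401331482026149, 0.014619908611424384]) @ [[0.44, 0.86, 0.27], [-0.85, 0.49, -0.19], [-0.29, -0.15, 0.94]]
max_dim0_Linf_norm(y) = 0.04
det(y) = 0.00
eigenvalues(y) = [0.02, -0.04, -0.03]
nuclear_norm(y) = 0.10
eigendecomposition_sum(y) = [[0.00, 0.00, 0.00], [-0.0, 0.01, -0.01], [0.01, -0.01, 0.01]] + [[-0.0, -0.00, -0.0], [-0.05, -0.03, -0.01], [-0.05, -0.03, -0.01]] + [[-0.03, -0.0, -0.00], [0.04, -0.0, -0.00], [0.05, -0.0, -0.0]]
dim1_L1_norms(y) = [0.03, 0.06, 0.04]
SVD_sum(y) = [[-0.01, -0.01, -0.0], [-0.01, -0.03, -0.01], [-0.02, -0.03, -0.01]] + [[-0.02, 0.01, -0.00], [-0.01, 0.01, -0.0], [0.02, -0.01, 0.00]] + [[-0.0,-0.0,0.01], [0.00,0.0,-0.01], [-0.0,-0.00,0.01]]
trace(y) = -0.05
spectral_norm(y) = 0.05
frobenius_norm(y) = 0.06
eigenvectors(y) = [[0.0, 0.00, 0.45], [-0.45, 0.71, -0.54], [0.89, 0.71, -0.72]]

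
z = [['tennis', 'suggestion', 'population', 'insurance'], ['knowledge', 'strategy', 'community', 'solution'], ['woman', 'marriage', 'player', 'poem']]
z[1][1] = 'strategy'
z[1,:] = ['knowledge', 'strategy', 'community', 'solution']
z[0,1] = 'suggestion'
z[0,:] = ['tennis', 'suggestion', 'population', 'insurance']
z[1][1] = 'strategy'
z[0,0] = 'tennis'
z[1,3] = 'solution'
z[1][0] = 'knowledge'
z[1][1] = 'strategy'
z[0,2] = 'population'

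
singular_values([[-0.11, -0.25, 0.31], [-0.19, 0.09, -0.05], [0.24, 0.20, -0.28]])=[0.58, 0.24, 0.0]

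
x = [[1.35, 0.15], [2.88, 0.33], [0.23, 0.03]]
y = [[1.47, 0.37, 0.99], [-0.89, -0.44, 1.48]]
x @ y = [[1.85, 0.43, 1.56], [3.94, 0.92, 3.34], [0.31, 0.07, 0.27]]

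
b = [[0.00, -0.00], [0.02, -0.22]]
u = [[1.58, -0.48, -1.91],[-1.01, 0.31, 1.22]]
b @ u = [[0.00,0.0,0.0], [0.25,-0.08,-0.31]]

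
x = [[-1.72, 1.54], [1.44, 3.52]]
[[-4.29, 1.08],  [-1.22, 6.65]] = x@[[1.60, 0.78], [-1.0, 1.57]]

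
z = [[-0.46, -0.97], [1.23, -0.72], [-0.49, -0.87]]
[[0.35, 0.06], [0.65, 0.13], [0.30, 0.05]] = z @ [[0.25, 0.05],[-0.48, -0.09]]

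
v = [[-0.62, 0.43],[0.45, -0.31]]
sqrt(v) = [[(0.01+0.64j), (0.02-0.44j)],[0.02-0.47j, 0.02+0.32j]]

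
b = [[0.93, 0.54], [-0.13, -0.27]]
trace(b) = 0.66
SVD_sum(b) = [[0.91, 0.57], [-0.21, -0.14]] + [[0.02, -0.03], [0.08, -0.13]]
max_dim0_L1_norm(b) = 1.06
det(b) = -0.18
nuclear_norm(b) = 1.27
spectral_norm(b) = 1.10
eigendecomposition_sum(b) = [[0.92, 0.44], [-0.10, -0.05]] + [[0.01, 0.10], [-0.03, -0.22]]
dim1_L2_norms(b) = [1.08, 0.3]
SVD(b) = [[-0.97, 0.23], [0.23, 0.97]] @ diag([1.1042937148507574, 0.16381511328663875]) @ [[-0.85, -0.53],[0.53, -0.85]]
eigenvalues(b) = [0.87, -0.21]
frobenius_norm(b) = 1.12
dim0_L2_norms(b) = [0.94, 0.6]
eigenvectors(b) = [[0.99, -0.43], [-0.11, 0.9]]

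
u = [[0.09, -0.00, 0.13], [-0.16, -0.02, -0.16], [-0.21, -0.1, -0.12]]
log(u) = [[3.95,3.99,2.07], [-7.96,-7.72,-1.57], [-8.26,-4.97,-4.31]]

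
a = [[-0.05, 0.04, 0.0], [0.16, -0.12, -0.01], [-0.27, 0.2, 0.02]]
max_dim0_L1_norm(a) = 0.48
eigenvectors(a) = [[-0.18, 0.22, 0.53], [0.51, 0.34, 0.66], [-0.84, -0.91, 0.53]]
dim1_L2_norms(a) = [0.06, 0.2, 0.34]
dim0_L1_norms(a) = [0.48, 0.36, 0.03]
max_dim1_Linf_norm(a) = 0.27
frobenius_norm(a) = 0.40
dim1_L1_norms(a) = [0.09, 0.29, 0.49]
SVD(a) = [[-0.16, -0.90, 0.41], [0.5, 0.28, 0.82], [-0.85, 0.34, 0.41]] @ diag([0.39683533451514175, 0.004660180281451584, 2.417664592058509e-17]) @ [[0.8, -0.60, -0.06], [-0.28, -0.45, 0.85], [0.53, 0.66, 0.53]]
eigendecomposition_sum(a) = [[-0.05, 0.04, 0.0], [0.15, -0.12, -0.01], [-0.25, 0.19, 0.01]] + [[0.00, -0.00, -0.0], [0.01, -0.0, -0.00], [-0.02, 0.01, 0.01]] + [[0.00,  0.00,  0.0], [0.0,  0.0,  0.0], [0.0,  0.0,  0.00]]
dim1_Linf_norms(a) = [0.05, 0.16, 0.27]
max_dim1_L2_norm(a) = 0.34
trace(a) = -0.15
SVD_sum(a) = [[-0.05,0.04,0.00],[0.16,-0.12,-0.01],[-0.27,0.2,0.02]] + [[0.00, 0.00, -0.0], [-0.0, -0.00, 0.00], [-0.0, -0.0, 0.0]] + [[0.00, 0.00, 0.00],[0.00, 0.0, 0.0],[0.00, 0.0, 0.0]]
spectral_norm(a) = 0.40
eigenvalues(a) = [-0.16, 0.01, 0.0]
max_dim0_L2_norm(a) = 0.32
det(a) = -0.00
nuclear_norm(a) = 0.40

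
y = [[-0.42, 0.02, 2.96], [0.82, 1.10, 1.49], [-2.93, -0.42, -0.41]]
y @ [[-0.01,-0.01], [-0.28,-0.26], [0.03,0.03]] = [[0.09,0.09], [-0.27,-0.25], [0.13,0.13]]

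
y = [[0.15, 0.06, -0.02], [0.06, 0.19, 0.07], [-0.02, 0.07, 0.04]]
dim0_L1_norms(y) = [0.23, 0.32, 0.13]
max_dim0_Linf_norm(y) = 0.19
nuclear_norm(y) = 0.38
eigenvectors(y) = [[-0.48, -0.83, 0.28], [-0.84, 0.35, -0.41], [-0.24, 0.43, 0.87]]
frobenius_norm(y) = 0.28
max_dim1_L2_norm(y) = 0.21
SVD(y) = [[-0.48, 0.83, 0.28], [-0.84, -0.35, -0.41], [-0.24, -0.43, 0.87]] @ diag([0.24449340810567163, 0.13499151115795585, 0.0005150807363725311]) @ [[-0.48, -0.84, -0.24], [0.83, -0.35, -0.43], [0.28, -0.41, 0.87]]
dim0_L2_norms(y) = [0.16, 0.21, 0.08]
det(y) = 0.00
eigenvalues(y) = [0.24, 0.13, 0.0]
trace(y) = 0.38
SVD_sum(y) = [[0.06, 0.10, 0.03],[0.1, 0.17, 0.05],[0.03, 0.05, 0.01]] + [[0.09, -0.04, -0.05],[-0.04, 0.02, 0.02],[-0.05, 0.02, 0.03]] + [[0.0, -0.00, 0.00],[-0.0, 0.00, -0.0],[0.0, -0.00, 0.0]]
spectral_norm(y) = 0.24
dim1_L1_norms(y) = [0.23, 0.32, 0.13]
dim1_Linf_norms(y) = [0.15, 0.19, 0.07]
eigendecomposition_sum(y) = [[0.06, 0.1, 0.03], [0.1, 0.17, 0.05], [0.03, 0.05, 0.01]] + [[0.09, -0.04, -0.05], [-0.04, 0.02, 0.02], [-0.05, 0.02, 0.03]] + [[0.0, -0.0, 0.00],[-0.0, 0.0, -0.0],[0.0, -0.0, 0.0]]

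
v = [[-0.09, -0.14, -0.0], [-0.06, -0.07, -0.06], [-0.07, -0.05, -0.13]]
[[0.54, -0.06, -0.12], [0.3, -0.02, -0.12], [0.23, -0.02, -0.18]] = v @ [[2.63, 4.33, 1.65], [-5.57, -2.35, -0.18], [-1.05, -1.24, 0.53]]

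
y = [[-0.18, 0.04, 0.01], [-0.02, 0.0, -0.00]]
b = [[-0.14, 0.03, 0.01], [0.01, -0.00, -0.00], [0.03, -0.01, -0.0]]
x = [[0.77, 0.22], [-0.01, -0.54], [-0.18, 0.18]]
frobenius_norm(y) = 0.19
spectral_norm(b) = 0.15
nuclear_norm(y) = 0.19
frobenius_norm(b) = 0.15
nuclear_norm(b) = 0.15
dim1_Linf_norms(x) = [0.77, 0.54, 0.18]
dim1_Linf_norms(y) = [0.18, 0.02]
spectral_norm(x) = 0.83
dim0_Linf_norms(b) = [0.14, 0.03, 0.01]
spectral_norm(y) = 0.19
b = x @ y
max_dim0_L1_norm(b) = 0.18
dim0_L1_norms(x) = [0.96, 0.94]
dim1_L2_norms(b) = [0.14, 0.01, 0.03]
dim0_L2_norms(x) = [0.79, 0.61]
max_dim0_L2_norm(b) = 0.14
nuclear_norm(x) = 1.39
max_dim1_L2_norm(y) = 0.18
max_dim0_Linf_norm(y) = 0.18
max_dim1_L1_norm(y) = 0.23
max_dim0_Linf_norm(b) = 0.14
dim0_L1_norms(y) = [0.2, 0.04, 0.01]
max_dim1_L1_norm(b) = 0.18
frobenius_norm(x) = 1.00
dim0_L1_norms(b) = [0.18, 0.04, 0.01]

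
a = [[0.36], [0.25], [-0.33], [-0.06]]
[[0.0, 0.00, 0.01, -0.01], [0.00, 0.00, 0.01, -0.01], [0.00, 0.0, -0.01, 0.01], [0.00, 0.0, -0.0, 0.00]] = a @[[-0.0, 0.0, 0.03, -0.03]]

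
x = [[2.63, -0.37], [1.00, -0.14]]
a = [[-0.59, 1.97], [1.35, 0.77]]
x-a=[[3.22, -2.34],[-0.35, -0.91]]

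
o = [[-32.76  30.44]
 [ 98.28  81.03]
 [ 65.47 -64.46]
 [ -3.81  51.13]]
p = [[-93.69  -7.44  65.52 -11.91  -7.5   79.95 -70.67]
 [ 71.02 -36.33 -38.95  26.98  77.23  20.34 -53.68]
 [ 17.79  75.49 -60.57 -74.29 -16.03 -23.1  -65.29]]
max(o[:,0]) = 98.28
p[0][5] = 79.95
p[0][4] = -7.5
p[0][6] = -70.67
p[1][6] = -53.68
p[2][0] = 17.79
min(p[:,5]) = -23.1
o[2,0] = 65.47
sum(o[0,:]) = -2.3199999999999967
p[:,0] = [-93.69, 71.02, 17.79]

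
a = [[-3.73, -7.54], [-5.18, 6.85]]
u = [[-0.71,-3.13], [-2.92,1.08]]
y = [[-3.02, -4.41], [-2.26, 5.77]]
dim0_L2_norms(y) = [3.77, 7.26]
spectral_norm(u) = 3.37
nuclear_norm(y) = 11.03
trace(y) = 2.75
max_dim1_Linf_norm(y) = 5.77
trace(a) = 3.12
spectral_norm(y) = 7.26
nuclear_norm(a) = 16.54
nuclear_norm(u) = 6.31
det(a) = -64.61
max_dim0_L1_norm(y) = 10.18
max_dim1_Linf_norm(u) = 3.13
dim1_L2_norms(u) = [3.21, 3.11]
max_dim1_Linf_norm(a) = 7.54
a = u + y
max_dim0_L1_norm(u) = 4.21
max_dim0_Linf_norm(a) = 7.54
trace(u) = 0.37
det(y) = -27.39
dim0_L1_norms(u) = [3.63, 4.21]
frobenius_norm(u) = 4.47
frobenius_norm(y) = 8.18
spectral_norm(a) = 10.23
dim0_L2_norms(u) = [3.01, 3.31]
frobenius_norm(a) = 12.02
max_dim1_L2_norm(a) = 8.59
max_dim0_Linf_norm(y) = 5.77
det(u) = -9.91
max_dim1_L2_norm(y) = 6.2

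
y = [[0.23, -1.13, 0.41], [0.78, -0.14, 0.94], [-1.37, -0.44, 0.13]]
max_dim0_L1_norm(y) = 2.38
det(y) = 1.44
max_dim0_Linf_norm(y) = 1.37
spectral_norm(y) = 1.67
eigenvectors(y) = [[(-0.25+0.48j), (-0.25-0.48j), -0.45+0.00j],[0.29+0.51j, (0.29-0.51j), 0.46+0.00j],[-0.61+0.00j, (-0.61-0j), 0.77+0.00j]]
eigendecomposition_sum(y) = [[(0.02+0.52j),(-0.47+0.13j),0.29+0.23j], [0.49+0.30j,-0.16+0.51j,(0.38-0.13j)], [(-0.52+0.29j),-0.38-0.40j,(-0.08+0.41j)]] + [[0.02-0.52j, (-0.47-0.13j), (0.29-0.23j)], [(0.49-0.3j), (-0.16-0.51j), (0.38+0.13j)], [-0.52-0.29j, (-0.38+0.4j), -0.08-0.41j]] + [[0.20+0.00j,-0.18-0.00j,-0.17+0.00j], [(-0.2-0j),0.19+0.00j,(0.17-0j)], [(-0.34-0j),0.31+0.00j,(0.29-0j)]]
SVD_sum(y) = [[0.35, -0.0, 0.13], [1.00, -0.01, 0.38], [-1.15, 0.01, -0.44]] + [[-0.22, -0.94, 0.55], [-0.09, -0.36, 0.21], [-0.14, -0.60, 0.35]] + [[0.10, -0.18, -0.27],[-0.13, 0.23, 0.35],[-0.08, 0.15, 0.22]]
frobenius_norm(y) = 2.26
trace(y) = 0.22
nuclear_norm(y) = 3.68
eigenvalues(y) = [(-0.23+1.45j), (-0.23-1.45j), (0.67+0j)]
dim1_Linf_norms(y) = [1.13, 0.94, 1.37]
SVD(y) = [[-0.22, -0.8, 0.55],[-0.64, -0.31, -0.71],[0.74, -0.51, -0.44]] @ diag([1.6685870072279834, 1.3874766963348752, 0.622596029892276]) @ [[-0.93, 0.01, -0.36], [0.20, 0.85, -0.49], [0.30, -0.53, -0.79]]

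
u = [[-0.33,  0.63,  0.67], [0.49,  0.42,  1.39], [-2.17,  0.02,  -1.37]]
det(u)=-0.661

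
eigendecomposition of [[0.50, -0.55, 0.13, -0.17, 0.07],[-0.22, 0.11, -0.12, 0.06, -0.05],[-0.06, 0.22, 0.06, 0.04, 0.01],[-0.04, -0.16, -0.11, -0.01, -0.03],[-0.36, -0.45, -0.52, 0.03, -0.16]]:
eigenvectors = [[0.92, -0.11, 0.07, -0.2, -0.58], [-0.32, -0.13, 0.08, -0.26, -0.24], [-0.21, 0.2, 0.18, 0.21, 0.59], [0.06, -0.23, -0.30, 0.68, -0.5], [-0.09, -0.94, -0.93, 0.62, -0.03]]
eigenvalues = [0.64, -0.15, 0.01, 0.0, -0.01]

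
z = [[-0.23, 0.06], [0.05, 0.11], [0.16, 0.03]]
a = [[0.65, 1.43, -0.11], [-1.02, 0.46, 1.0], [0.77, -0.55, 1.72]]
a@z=[[-0.1, 0.19], [0.42, 0.02], [0.07, 0.04]]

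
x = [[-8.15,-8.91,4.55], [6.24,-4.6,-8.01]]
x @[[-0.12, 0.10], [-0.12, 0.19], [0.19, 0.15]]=[[2.91,-1.83],[-1.72,-1.45]]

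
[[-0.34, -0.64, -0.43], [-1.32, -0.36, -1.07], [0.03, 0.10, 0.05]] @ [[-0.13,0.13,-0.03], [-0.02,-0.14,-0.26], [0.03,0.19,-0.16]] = [[0.04,-0.04,0.25], [0.15,-0.32,0.3], [-0.0,-0.00,-0.03]]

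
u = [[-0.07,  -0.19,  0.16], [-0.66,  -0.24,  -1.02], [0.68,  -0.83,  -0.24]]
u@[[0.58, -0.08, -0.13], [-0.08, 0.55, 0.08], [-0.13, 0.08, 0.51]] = [[-0.05,-0.09,0.08], [-0.23,-0.16,-0.45], [0.49,-0.53,-0.28]]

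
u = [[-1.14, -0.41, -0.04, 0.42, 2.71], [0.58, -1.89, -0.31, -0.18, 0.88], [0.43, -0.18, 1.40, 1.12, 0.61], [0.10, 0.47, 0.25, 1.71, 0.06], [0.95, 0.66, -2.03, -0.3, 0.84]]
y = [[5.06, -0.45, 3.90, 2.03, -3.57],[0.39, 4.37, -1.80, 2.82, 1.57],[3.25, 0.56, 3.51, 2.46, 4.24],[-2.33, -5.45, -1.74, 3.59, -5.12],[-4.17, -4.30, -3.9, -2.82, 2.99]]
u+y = [[3.92, -0.86, 3.86, 2.45, -0.86], [0.97, 2.48, -2.11, 2.64, 2.45], [3.68, 0.38, 4.91, 3.58, 4.85], [-2.23, -4.98, -1.49, 5.3, -5.06], [-3.22, -3.64, -5.93, -3.12, 3.83]]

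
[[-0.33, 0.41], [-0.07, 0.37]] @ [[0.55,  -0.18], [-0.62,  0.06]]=[[-0.44, 0.08], [-0.27, 0.03]]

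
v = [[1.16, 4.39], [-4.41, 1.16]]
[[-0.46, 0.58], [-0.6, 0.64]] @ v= [[-3.09, -1.35],[-3.52, -1.89]]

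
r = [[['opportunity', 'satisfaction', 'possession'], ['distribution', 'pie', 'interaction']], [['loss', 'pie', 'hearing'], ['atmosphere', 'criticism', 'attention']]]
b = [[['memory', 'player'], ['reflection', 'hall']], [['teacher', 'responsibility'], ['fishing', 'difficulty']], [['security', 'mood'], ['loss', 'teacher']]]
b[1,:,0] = ['teacher', 'fishing']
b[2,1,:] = ['loss', 'teacher']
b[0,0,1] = 'player'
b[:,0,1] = ['player', 'responsibility', 'mood']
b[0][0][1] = 'player'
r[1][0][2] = 'hearing'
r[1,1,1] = 'criticism'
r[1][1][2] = 'attention'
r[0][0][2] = 'possession'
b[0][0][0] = 'memory'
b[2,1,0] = 'loss'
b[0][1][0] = 'reflection'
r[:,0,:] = [['opportunity', 'satisfaction', 'possession'], ['loss', 'pie', 'hearing']]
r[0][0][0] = 'opportunity'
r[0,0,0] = 'opportunity'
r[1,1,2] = 'attention'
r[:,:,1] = [['satisfaction', 'pie'], ['pie', 'criticism']]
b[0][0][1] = 'player'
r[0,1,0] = 'distribution'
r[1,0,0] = 'loss'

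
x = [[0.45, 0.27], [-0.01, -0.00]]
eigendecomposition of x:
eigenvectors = [[1.00, -0.52], [-0.02, 0.85]]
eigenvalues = [0.44, 0.01]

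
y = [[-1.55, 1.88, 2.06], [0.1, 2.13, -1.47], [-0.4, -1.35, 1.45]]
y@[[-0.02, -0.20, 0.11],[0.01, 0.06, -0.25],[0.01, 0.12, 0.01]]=[[0.07, 0.67, -0.62], [0.0, -0.07, -0.54], [0.01, 0.17, 0.31]]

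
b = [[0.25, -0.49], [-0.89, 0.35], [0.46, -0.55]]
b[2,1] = -0.554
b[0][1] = -0.486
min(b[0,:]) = -0.486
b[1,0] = -0.887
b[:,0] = [0.249, -0.887, 0.458]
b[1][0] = -0.887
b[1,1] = 0.354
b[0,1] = -0.486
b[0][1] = -0.486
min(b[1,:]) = -0.887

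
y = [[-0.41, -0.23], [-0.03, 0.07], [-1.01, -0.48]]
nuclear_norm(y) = 1.29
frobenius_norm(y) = 1.22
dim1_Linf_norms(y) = [0.41, 0.07, 1.01]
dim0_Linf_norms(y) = [1.01, 0.48]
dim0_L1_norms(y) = [1.45, 0.78]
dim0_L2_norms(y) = [1.09, 0.54]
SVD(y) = [[-0.39, 0.33], [0.0, -0.93], [-0.92, -0.14]] @ diag([1.2127064644371248, 0.0815047919597864]) @ [[0.90,0.44],  [0.44,-0.9]]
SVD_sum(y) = [[-0.42, -0.21], [0.0, 0.00], [-1.00, -0.49]] + [[0.01, -0.02], [-0.03, 0.07], [-0.01, 0.01]]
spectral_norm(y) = 1.21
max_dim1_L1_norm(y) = 1.49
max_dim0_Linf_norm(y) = 1.01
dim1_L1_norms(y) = [0.64, 0.1, 1.49]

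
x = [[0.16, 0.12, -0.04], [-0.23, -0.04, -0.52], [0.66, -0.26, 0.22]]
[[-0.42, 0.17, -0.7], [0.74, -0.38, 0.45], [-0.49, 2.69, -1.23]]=x @ [[-1.29, 3.10, -2.79], [-1.99, -2.85, -1.92], [-0.69, -0.43, 0.51]]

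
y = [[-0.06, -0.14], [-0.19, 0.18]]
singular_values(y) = [0.27, 0.14]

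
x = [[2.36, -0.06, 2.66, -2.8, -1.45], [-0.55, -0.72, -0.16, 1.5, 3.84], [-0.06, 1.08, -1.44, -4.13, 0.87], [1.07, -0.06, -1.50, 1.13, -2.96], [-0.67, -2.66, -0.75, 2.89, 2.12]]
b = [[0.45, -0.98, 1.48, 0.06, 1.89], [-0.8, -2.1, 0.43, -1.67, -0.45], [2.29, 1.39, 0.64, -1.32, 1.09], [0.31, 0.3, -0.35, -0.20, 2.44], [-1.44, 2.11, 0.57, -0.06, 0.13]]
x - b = [[1.91, 0.92, 1.18, -2.86, -3.34], [0.25, 1.38, -0.59, 3.17, 4.29], [-2.35, -0.31, -2.08, -2.81, -0.22], [0.76, -0.36, -1.15, 1.33, -5.4], [0.77, -4.77, -1.32, 2.95, 1.99]]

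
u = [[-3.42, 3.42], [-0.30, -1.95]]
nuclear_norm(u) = 6.53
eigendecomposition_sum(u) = [[-1.71-1.07j, 1.71+6.59j], [-0.15-0.58j, -0.97+1.76j]] + [[-1.71+1.07j,(1.71-6.59j)],[(-0.15+0.58j),-0.97-1.76j]]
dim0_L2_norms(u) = [3.43, 3.94]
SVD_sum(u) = [[-3.11, 3.68], [0.84, -0.99]] + [[-0.31,-0.26],[-1.14,-0.96]]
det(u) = 7.70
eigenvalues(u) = [(-2.68+0.7j), (-2.68-0.7j)]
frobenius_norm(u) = 5.22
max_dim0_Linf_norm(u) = 3.42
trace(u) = -5.37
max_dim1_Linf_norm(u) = 3.42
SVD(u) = [[-0.97, 0.26], [0.26, 0.97]] @ diag([4.990794914901526, 1.541838551014038]) @ [[0.65, -0.76], [-0.76, -0.65]]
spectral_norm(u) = 4.99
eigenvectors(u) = [[0.96+0.00j, 0.96-0.00j], [(0.21+0.2j), 0.21-0.20j]]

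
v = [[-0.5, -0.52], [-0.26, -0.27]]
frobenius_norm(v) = 0.81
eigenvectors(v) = [[-0.89, 0.72], [-0.46, -0.69]]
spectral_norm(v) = 0.81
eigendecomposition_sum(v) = [[-0.50, -0.52], [-0.26, -0.27]] + [[0.0, -0.0],[-0.00, 0.0]]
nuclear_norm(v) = 0.81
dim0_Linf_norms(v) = [0.5, 0.52]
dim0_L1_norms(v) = [0.76, 0.79]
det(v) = -0.00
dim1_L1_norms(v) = [1.02, 0.53]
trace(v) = -0.77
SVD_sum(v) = [[-0.50, -0.52], [-0.26, -0.27]] + [[0.0,-0.0],[-0.00,0.00]]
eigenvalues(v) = [-0.77, 0.0]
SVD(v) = [[-0.89, -0.46], [-0.46, 0.89]] @ diag([0.8129575262438167, 0.0002460153126622352]) @ [[0.69, 0.72], [-0.72, 0.69]]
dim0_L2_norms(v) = [0.56, 0.59]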